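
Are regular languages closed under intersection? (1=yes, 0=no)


Regular languages are closed under all standard operations:
- Union: Yes (product construction)
- Intersection: Yes (product construction)
- Complement: Yes (swap accept/reject)
- Concatenation: Yes (NFA construction)
Operation: intersection -> Closed

1


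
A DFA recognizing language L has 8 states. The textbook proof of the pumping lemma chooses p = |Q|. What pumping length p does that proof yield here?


Pumping lemma for regular languages (standard proof):
Take p = |Q|, the number of DFA states.
Any string of length >= |Q| passes through |Q|+1 states while reading its first |Q| symbols,
so by pigeonhole some state repeats, giving the loop that can be pumped.
Here |Q| = 8
Therefore the proof uses p = 8

8


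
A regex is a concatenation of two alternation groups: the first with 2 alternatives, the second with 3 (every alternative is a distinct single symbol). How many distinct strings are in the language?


First group: 2 alternatives
Second group: 3 alternatives
Concatenation: each choice from group 1 pairs with each from group 2
Total = 2 x 3 = 6

6


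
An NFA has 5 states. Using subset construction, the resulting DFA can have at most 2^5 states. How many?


NFA has 5 states
Subset construction: each DFA state = subset of NFA states
Maximum subsets = 2^5
2^5 = 32

32


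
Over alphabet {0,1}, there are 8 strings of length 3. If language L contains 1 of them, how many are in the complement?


Alphabet: {0,1}
String length: 3
Total strings of length 3 = 2^3 = 8
Strings in L = 1
Complement = total - |L|
= 8 - 1
= 7

7


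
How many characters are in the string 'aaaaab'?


String: 'aaaaab'
Counting characters:
  'a' appears 5 time(s)
  'b' appears 1 time(s)
Total length = 5 + 1 = 6

6


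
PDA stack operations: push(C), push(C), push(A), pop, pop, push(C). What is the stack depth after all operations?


Tracing stack operations:
  push(C) -> stack = [C], depth=1
  push(C) -> stack = [C,C], depth=2
  push(A) -> stack = [C,C,A], depth=3
  pop -> removed A, stack = [C,C], depth=2
  pop -> removed C, stack = [C], depth=1
  push(C) -> stack = [C,C], depth=2
Final depth = 2

2


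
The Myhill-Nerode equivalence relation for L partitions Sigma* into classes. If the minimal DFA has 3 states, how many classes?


Myhill-Nerode theorem:
Number of equivalence classes = number of states in minimal DFA
Minimal DFA states = 3
Therefore equivalence classes = 3

3


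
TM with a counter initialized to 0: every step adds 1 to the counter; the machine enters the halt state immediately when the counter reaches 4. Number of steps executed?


Counter starts at 0. Counting sequence:
  Step 1: counter = 1
  Step 2: counter = 2
  Step 3: counter = 3
  Step 4: counter = 4
Counter reached 4 -> halt
Total steps = 4

4


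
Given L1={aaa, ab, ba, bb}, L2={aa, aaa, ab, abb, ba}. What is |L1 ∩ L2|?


L1 = {aaa, ab, ba, bb}
L2 = {aa, aaa, ab, abb, ba}
Checking each string in L1 against L2:
  'aaa': in L2? Yes
  'ab': in L2? Yes
  'ba': in L2? Yes
  'bb': in L2? No
Intersection = {aaa, ab, ba}
|L1 ∩ L2| = 3

3


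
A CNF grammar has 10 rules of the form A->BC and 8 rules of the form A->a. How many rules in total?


CNF allows two rule forms:
  A -> BC (binary): 10 rules
  A -> a (terminal): 8 rules
Total = 10 + 8 = 18

18


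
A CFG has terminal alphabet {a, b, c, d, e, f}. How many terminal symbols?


Terminal symbols: a, b, c, d, e, f
Counting each: a (#1), b (#2), c (#3), d (#4), e (#5), f (#6)
Total = 6

6


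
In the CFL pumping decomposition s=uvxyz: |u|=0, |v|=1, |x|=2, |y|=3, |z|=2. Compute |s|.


|s| = |u| + |v| + |x| + |y| + |z|
= 0 + 1 + 2 + 3 + 2
= 1 + 2 + 5
= 3 + 5
= 8

8


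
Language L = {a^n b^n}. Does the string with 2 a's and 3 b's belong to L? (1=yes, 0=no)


Language requires equal numbers of a's and b's
PDA pushes for each 'a', pops for each 'b'
Number of a's = 2
Number of b's = 3
2 != 3 -> Reject

0


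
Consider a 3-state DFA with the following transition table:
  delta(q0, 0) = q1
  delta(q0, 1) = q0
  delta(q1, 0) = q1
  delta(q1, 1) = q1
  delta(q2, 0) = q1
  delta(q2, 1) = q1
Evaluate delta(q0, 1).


Looking up transition function:
delta(q0, 1) in the table
Row: q0, Column: 1
Result: q0

q0


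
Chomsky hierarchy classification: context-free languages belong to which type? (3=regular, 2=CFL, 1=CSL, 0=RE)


Chomsky hierarchy levels:
  Type 3: Regular (DFA/NFA/regex)
  Type 2: Context-free (PDA)
  Type 1: Context-sensitive
  Type 0: Recursively enumerable (TM)
'context-free' corresponds to Type 2

2


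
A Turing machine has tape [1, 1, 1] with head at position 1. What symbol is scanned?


Tape: [1, 1, 1]
Positions: 0 1 2
Values:    1 1 1
Head at position 1
tape[1] = 1

1


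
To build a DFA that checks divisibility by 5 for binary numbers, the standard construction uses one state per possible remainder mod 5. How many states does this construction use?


Divisibility by 5 is tracked via the remainder mod 5: 0, 1, ..., 4
The construction assigns one state to each remainder
Number of remainders = 5

5


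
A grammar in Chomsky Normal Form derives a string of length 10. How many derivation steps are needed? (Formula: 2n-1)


Chomsky Normal Form derivation:
String length n = 10
Each step either:
  - Splits a nonterminal into two (n-1 such steps)
  - Converts a nonterminal to terminal (n such steps)
Total = (n-1) + n = 2n - 1
= 2(10) - 1
= 20 - 1
= 19

19


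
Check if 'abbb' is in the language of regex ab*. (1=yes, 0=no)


Pattern: ab*
String: 'abbb'
Pattern requires: exactly one 'a' followed by zero or more 'b's
First char is 'a' -> OK
Rest 'bbb': all b's? Yes
Result: 1

1


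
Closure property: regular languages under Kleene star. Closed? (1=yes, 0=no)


Regular languages are closed under:
- Union (DFA product construction)
- Intersection (DFA product construction)
- Complement (swap accept/reject states)
- Concatenation (NFA construction)
- Kleene star (NFA construction)
Kleene star is in this list
Therefore: closed

1


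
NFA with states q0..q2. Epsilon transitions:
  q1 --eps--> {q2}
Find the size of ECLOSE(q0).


Starting from q0
Initialize closure = {q0}
q0 has no outgoing epsilon transitions -> nothing to add
Final closure: {q0}
Size = 1

1


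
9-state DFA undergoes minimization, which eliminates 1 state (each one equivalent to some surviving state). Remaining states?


Original DFA: 9 states
Redundant states removed: 1
Minimized states = original - removed
= 9 - 1
= 8

8


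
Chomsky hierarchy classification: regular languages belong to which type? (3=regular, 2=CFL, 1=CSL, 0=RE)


Chomsky hierarchy levels:
  Type 3: Regular (DFA/NFA/regex)
  Type 2: Context-free (PDA)
  Type 1: Context-sensitive
  Type 0: Recursively enumerable (TM)
'regular' corresponds to Type 3

3


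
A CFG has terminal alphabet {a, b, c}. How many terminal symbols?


Terminal symbols: a, b, c
Counting each: a (#1), b (#2), c (#3)
Total = 3

3


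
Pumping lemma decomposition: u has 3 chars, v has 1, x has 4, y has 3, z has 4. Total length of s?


|s| = |u| + |v| + |x| + |y| + |z|
= 3 + 1 + 4 + 3 + 4
= 4 + 4 + 7
= 8 + 7
= 15

15


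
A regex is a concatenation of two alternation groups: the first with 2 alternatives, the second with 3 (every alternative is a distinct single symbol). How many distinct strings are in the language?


First group: 2 alternatives
Second group: 3 alternatives
Concatenation: each choice from group 1 pairs with each from group 2
Total = 2 x 3 = 6

6


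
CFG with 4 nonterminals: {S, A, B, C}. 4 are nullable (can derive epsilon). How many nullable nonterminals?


Nonterminals: {S, A, B, C}
A nonterminal is nullable if it can derive epsilon
Counting nullable nonterminals: 4
Total nullable = 4

4


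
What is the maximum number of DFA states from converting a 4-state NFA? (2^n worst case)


NFA has 4 states
Subset construction: each DFA state = subset of NFA states
Maximum subsets = 2^4
2^4 = 16

16


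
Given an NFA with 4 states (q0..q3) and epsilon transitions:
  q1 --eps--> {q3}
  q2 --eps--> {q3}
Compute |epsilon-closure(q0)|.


Starting from q0
Initialize closure = {q0}
q0 has no outgoing epsilon transitions -> nothing to add
Final closure: {q0}
Size = 1

1


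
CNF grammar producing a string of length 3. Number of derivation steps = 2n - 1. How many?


Chomsky Normal Form derivation:
String length n = 3
Each step either:
  - Splits a nonterminal into two (n-1 such steps)
  - Converts a nonterminal to terminal (n such steps)
Total = (n-1) + n = 2n - 1
= 2(3) - 1
= 6 - 1
= 5

5


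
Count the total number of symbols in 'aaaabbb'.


String: 'aaaabbb'
Counting characters:
  'a' appears 4 time(s)
  'b' appears 3 time(s)
Total length = 4 + 3 = 7

7


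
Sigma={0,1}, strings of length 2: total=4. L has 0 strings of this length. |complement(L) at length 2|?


Alphabet: {0,1}
String length: 2
Total strings of length 2 = 2^2 = 4
Strings in L = 0
Complement = total - |L|
= 4 - 0
= 4

4


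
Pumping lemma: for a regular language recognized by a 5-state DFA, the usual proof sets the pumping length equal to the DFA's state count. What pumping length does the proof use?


Pumping lemma for regular languages (standard proof):
Take p = |Q|, the number of DFA states.
Any string of length >= |Q| passes through |Q|+1 states while reading its first |Q| symbols,
so by pigeonhole some state repeats, giving the loop that can be pumped.
Here |Q| = 5
Therefore the proof uses p = 5

5


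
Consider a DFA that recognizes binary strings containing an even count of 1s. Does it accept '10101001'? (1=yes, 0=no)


DFA has 2 states: q_even (start, accept=yes) and q_odd
Processing string '10101001' character by character:
  Position 0: read '1', 1-count=1 -> q_odd
  Position 1: read '0', 1-count=1 -> q_odd (no change)
  Position 2: read '1', 1-count=2 -> q_even
  Position 3: read '0', 1-count=2 -> q_even (no change)
  Position 4: read '1', 1-count=3 -> q_odd
  Position 5: read '0', 1-count=3 -> q_odd (no change)
  Position 6: read '0', 1-count=3 -> q_odd (no change)
  Position 7: read '1', 1-count=4 -> q_even
Final state: q_even, total 1s = 4 (even); the DFA requires an even count -> accept

1


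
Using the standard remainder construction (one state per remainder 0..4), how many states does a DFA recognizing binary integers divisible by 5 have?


Divisibility by 5 is tracked via the remainder mod 5: 0, 1, ..., 4
The construction assigns one state to each remainder
Number of remainders = 5

5


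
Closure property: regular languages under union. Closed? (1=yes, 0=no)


Regular languages are closed under:
- Union (DFA product construction)
- Intersection (DFA product construction)
- Complement (swap accept/reject states)
- Concatenation (NFA construction)
- Kleene star (NFA construction)
union is in this list
Therefore: closed

1


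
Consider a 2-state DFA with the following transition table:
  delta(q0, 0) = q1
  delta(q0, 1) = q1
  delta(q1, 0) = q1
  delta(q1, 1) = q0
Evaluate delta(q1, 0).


Looking up transition function:
delta(q1, 0) in the table
Row: q1, Column: 0
Result: q1

q1


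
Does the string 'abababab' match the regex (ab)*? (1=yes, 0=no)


Pattern: (ab)*
String: 'abababab'
Pattern requires: zero or more repetitions of 'ab'
Pairs: ['ab', 'ab', 'ab', 'ab']
All pairs are 'ab'? Yes
Result: 1

1


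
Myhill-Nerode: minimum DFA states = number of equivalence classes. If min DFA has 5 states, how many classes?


Myhill-Nerode theorem:
Number of equivalence classes = number of states in minimal DFA
Minimal DFA states = 5
Therefore equivalence classes = 5

5


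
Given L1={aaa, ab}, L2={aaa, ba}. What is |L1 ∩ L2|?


L1 = {aaa, ab}
L2 = {aaa, ba}
Checking each string in L1 against L2:
  'aaa': in L2? Yes
  'ab': in L2? No
Intersection = {aaa}
|L1 ∩ L2| = 1

1


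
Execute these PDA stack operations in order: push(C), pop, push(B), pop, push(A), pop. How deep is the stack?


Tracing stack operations:
  push(C) -> stack = [C], depth=1
  pop -> removed C, stack = [], depth=0
  push(B) -> stack = [B], depth=1
  pop -> removed B, stack = [], depth=0
  push(A) -> stack = [A], depth=1
  pop -> removed A, stack = [], depth=0
Final depth = 0

0


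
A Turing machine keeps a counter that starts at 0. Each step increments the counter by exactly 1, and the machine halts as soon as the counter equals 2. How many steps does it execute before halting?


Counter starts at 0. Counting sequence:
  Step 1: counter = 1
  Step 2: counter = 2
Counter reached 2 -> halt
Total steps = 2

2


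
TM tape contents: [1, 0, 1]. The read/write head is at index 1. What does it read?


Tape: [1, 0, 1]
Positions: 0 1 2
Values:    1 0 1
Head at position 1
tape[1] = 0

0


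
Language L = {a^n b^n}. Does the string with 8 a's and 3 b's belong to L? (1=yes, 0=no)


Language requires equal numbers of a's and b's
PDA pushes for each 'a', pops for each 'b'
Number of a's = 8
Number of b's = 3
8 != 3 -> Reject

0


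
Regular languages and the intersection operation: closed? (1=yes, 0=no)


Regular languages are closed under all standard operations:
- Union: Yes (product construction)
- Intersection: Yes (product construction)
- Complement: Yes (swap accept/reject)
- Concatenation: Yes (NFA construction)
Operation: intersection -> Closed

1


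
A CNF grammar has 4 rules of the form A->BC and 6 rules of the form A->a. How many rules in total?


CNF allows two rule forms:
  A -> BC (binary): 4 rules
  A -> a (terminal): 6 rules
Total = 4 + 6 = 10

10


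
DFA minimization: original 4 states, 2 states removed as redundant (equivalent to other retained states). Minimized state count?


Original DFA: 4 states
Redundant states removed: 2
Minimized states = original - removed
= 4 - 2
= 2

2


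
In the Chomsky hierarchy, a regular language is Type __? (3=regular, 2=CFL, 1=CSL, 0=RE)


Chomsky hierarchy levels:
  Type 3: Regular (DFA/NFA/regex)
  Type 2: Context-free (PDA)
  Type 1: Context-sensitive
  Type 0: Recursively enumerable (TM)
'regular' corresponds to Type 3

3


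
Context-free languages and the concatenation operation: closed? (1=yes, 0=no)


CFL closure properties:
  Closed under: union, concatenation, Kleene star
  NOT closed under: intersection, complement
Operation 'concatenation' is in closed list -> Yes (closed)

1


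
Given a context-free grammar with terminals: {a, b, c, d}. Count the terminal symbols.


Terminal symbols: a, b, c, d
Counting each: a (#1), b (#2), c (#3), d (#4)
Total = 4

4


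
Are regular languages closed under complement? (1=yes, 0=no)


Regular languages are closed under:
- Union (DFA product construction)
- Intersection (DFA product construction)
- Complement (swap accept/reject states)
- Concatenation (NFA construction)
- Kleene star (NFA construction)
complement is in this list
Therefore: closed

1


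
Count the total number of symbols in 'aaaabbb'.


String: 'aaaabbb'
Counting characters:
  'a' appears 4 time(s)
  'b' appears 3 time(s)
Total length = 4 + 3 = 7

7


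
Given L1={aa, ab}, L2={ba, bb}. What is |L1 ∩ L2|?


L1 = {aa, ab}
L2 = {ba, bb}
Checking each string in L1 against L2:
  'aa': in L2? No
  'ab': in L2? No
Intersection = {}
|L1 ∩ L2| = 0

0


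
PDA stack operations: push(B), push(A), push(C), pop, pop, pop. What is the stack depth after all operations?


Tracing stack operations:
  push(B) -> stack = [B], depth=1
  push(A) -> stack = [B,A], depth=2
  push(C) -> stack = [B,A,C], depth=3
  pop -> removed C, stack = [B,A], depth=2
  pop -> removed A, stack = [B], depth=1
  pop -> removed B, stack = [], depth=0
Final depth = 0

0


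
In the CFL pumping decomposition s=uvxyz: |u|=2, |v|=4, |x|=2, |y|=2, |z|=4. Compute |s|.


|s| = |u| + |v| + |x| + |y| + |z|
= 2 + 4 + 2 + 2 + 4
= 6 + 2 + 6
= 8 + 6
= 14

14


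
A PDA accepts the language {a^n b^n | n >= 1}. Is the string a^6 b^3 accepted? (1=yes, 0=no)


Language requires equal numbers of a's and b's
PDA pushes for each 'a', pops for each 'b'
Number of a's = 6
Number of b's = 3
6 != 3 -> Reject

0


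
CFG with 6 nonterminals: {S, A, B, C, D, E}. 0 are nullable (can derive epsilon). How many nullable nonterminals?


Nonterminals: {S, A, B, C, D, E}
A nonterminal is nullable if it can derive epsilon
Counting nullable nonterminals: 0
Total nullable = 0

0


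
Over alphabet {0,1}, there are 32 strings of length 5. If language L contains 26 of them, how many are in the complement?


Alphabet: {0,1}
String length: 5
Total strings of length 5 = 2^5 = 32
Strings in L = 26
Complement = total - |L|
= 32 - 26
= 6

6


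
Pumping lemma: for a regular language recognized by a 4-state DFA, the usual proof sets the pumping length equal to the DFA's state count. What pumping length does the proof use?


Pumping lemma for regular languages (standard proof):
Take p = |Q|, the number of DFA states.
Any string of length >= |Q| passes through |Q|+1 states while reading its first |Q| symbols,
so by pigeonhole some state repeats, giving the loop that can be pumped.
Here |Q| = 4
Therefore the proof uses p = 4

4


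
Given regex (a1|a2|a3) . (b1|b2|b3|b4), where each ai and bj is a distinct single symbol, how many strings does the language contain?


First group: 3 alternatives
Second group: 4 alternatives
Concatenation: each choice from group 1 pairs with each from group 2
Total = 3 x 4 = 12

12


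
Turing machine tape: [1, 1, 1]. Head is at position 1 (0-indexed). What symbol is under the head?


Tape: [1, 1, 1]
Positions: 0 1 2
Values:    1 1 1
Head at position 1
tape[1] = 1

1


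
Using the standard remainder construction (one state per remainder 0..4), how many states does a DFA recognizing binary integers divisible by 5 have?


Divisibility by 5 is tracked via the remainder mod 5: 0, 1, ..., 4
The construction assigns one state to each remainder
Number of remainders = 5

5


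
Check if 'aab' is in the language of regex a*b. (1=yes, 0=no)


Pattern: a*b
String: 'aab'
Pattern requires: zero or more 'a's followed by exactly one 'b'
Found 2 leading 'a's
Remaining: 'b'
Remaining is exactly 'b' -> match
Result: 1

1


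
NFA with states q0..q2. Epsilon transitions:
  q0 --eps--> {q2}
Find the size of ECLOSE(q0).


Starting from q0
Initialize closure = {q0}
Follow epsilon from q0 -> add q2
Final closure: {q0, q2}
Size = 2

2


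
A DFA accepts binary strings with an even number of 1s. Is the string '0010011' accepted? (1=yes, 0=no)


DFA has 2 states: q_even (start, accept=yes) and q_odd
Processing string '0010011' character by character:
  Position 0: read '0', 1-count=0 -> q_even (no change)
  Position 1: read '0', 1-count=0 -> q_even (no change)
  Position 2: read '1', 1-count=1 -> q_odd
  Position 3: read '0', 1-count=1 -> q_odd (no change)
  Position 4: read '0', 1-count=1 -> q_odd (no change)
  Position 5: read '1', 1-count=2 -> q_even
  Position 6: read '1', 1-count=3 -> q_odd
Final state: q_odd, total 1s = 3 (odd); the DFA requires an even count -> reject

0


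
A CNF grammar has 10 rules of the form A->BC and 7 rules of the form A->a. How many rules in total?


CNF allows two rule forms:
  A -> BC (binary): 10 rules
  A -> a (terminal): 7 rules
Total = 10 + 7 = 17

17


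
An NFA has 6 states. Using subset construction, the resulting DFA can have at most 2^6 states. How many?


NFA has 6 states
Subset construction: each DFA state = subset of NFA states
Maximum subsets = 2^6
2^6 = 64

64


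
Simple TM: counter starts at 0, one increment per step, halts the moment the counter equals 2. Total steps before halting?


Counter starts at 0. Counting sequence:
  Step 1: counter = 1
  Step 2: counter = 2
Counter reached 2 -> halt
Total steps = 2

2


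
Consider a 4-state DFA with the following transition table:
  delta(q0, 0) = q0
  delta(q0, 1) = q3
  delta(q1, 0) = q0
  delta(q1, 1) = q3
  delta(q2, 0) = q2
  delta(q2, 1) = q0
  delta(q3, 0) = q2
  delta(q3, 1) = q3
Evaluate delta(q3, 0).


Looking up transition function:
delta(q3, 0) in the table
Row: q3, Column: 0
Result: q2

q2


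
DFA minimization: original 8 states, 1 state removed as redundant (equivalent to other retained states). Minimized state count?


Original DFA: 8 states
Redundant states removed: 1
Minimized states = original - removed
= 8 - 1
= 7

7


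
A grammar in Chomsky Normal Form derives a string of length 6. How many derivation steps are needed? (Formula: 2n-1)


Chomsky Normal Form derivation:
String length n = 6
Each step either:
  - Splits a nonterminal into two (n-1 such steps)
  - Converts a nonterminal to terminal (n such steps)
Total = (n-1) + n = 2n - 1
= 2(6) - 1
= 12 - 1
= 11

11


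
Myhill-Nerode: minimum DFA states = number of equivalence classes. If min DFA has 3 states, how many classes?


Myhill-Nerode theorem:
Number of equivalence classes = number of states in minimal DFA
Minimal DFA states = 3
Therefore equivalence classes = 3

3


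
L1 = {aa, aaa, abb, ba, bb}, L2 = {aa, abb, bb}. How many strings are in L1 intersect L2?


L1 = {aa, aaa, abb, ba, bb}
L2 = {aa, abb, bb}
Checking each string in L1 against L2:
  'aa': in L2? Yes
  'aaa': in L2? No
  'abb': in L2? Yes
  'ba': in L2? No
  'bb': in L2? Yes
Intersection = {aa, abb, bb}
|L1 ∩ L2| = 3

3


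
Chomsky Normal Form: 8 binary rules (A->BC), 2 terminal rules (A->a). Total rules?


CNF allows two rule forms:
  A -> BC (binary): 8 rules
  A -> a (terminal): 2 rules
Total = 8 + 2 = 10

10


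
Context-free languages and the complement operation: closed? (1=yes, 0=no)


CFL closure properties:
  Closed under: union, concatenation, Kleene star
  NOT closed under: intersection, complement
Operation 'complement' is in not-closed list -> No (not closed)

0


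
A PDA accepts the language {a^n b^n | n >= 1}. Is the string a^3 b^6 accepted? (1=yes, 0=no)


Language requires equal numbers of a's and b's
PDA pushes for each 'a', pops for each 'b'
Number of a's = 3
Number of b's = 6
3 != 6 -> Reject

0


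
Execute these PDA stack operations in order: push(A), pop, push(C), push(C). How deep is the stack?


Tracing stack operations:
  push(A) -> stack = [A], depth=1
  pop -> removed A, stack = [], depth=0
  push(C) -> stack = [C], depth=1
  push(C) -> stack = [C,C], depth=2
Final depth = 2

2


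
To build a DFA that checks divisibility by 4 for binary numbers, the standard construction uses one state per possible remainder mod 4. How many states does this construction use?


Divisibility by 4 is tracked via the remainder mod 4: 0, 1, ..., 3
The construction assigns one state to each remainder
Number of remainders = 4

4


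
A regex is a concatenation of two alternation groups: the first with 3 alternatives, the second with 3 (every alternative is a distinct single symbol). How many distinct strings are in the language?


First group: 3 alternatives
Second group: 3 alternatives
Concatenation: each choice from group 1 pairs with each from group 2
Total = 3 x 3 = 9

9


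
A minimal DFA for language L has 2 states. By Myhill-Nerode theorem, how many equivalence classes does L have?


Myhill-Nerode theorem:
Number of equivalence classes = number of states in minimal DFA
Minimal DFA states = 2
Therefore equivalence classes = 2

2


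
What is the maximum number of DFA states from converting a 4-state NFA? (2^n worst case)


NFA has 4 states
Subset construction: each DFA state = subset of NFA states
Maximum subsets = 2^4
2^4 = 16

16


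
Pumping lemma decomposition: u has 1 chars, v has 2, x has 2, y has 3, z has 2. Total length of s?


|s| = |u| + |v| + |x| + |y| + |z|
= 1 + 2 + 2 + 3 + 2
= 3 + 2 + 5
= 5 + 5
= 10

10


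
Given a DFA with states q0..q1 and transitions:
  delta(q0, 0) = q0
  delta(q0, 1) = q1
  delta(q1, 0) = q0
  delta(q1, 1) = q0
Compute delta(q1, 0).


Looking up transition function:
delta(q1, 0) in the table
Row: q1, Column: 0
Result: q0

q0


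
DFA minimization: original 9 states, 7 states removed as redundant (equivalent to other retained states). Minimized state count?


Original DFA: 9 states
Redundant states removed: 7
Minimized states = original - removed
= 9 - 7
= 2

2


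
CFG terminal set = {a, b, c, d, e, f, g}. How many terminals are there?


Terminal symbols: a, b, c, d, e, f, g
Counting each: a (#1), b (#2), c (#3), d (#4), e (#5), f (#6), g (#7)
Total = 7

7


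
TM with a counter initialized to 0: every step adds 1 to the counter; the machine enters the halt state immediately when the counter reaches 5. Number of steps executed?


Counter starts at 0. Counting sequence:
  Step 1: counter = 1
  Step 2: counter = 2
  Step 3: counter = 3
  Step 4: counter = 4
  Step 5: counter = 5
Counter reached 5 -> halt
Total steps = 5

5


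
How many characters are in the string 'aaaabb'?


String: 'aaaabb'
Counting characters:
  'a' appears 4 time(s)
  'b' appears 2 time(s)
Total length = 4 + 2 = 6

6


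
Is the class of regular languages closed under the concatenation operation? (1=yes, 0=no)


Regular languages are closed under:
- Union (DFA product construction)
- Intersection (DFA product construction)
- Complement (swap accept/reject states)
- Concatenation (NFA construction)
- Kleene star (NFA construction)
concatenation is in this list
Therefore: closed

1


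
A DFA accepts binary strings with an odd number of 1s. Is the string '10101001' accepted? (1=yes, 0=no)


DFA has 2 states: q_even (start, accept=no) and q_odd
Processing string '10101001' character by character:
  Position 0: read '1', 1-count=1 -> q_odd
  Position 1: read '0', 1-count=1 -> q_odd (no change)
  Position 2: read '1', 1-count=2 -> q_even
  Position 3: read '0', 1-count=2 -> q_even (no change)
  Position 4: read '1', 1-count=3 -> q_odd
  Position 5: read '0', 1-count=3 -> q_odd (no change)
  Position 6: read '0', 1-count=3 -> q_odd (no change)
  Position 7: read '1', 1-count=4 -> q_even
Final state: q_even, total 1s = 4 (even); the DFA requires an odd count -> reject

0


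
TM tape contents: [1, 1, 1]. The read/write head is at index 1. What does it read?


Tape: [1, 1, 1]
Positions: 0 1 2
Values:    1 1 1
Head at position 1
tape[1] = 1

1


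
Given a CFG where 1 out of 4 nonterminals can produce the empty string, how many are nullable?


Nonterminals: {S, A, B, C}
A nonterminal is nullable if it can derive epsilon
Counting nullable nonterminals: 1
Total nullable = 1

1


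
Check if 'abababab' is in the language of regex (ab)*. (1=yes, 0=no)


Pattern: (ab)*
String: 'abababab'
Pattern requires: zero or more repetitions of 'ab'
Pairs: ['ab', 'ab', 'ab', 'ab']
All pairs are 'ab'? Yes
Result: 1

1


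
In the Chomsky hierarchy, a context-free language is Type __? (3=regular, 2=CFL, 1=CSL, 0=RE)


Chomsky hierarchy levels:
  Type 3: Regular (DFA/NFA/regex)
  Type 2: Context-free (PDA)
  Type 1: Context-sensitive
  Type 0: Recursively enumerable (TM)
'context-free' corresponds to Type 2

2


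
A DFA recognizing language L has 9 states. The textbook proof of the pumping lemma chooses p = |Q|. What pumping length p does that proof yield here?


Pumping lemma for regular languages (standard proof):
Take p = |Q|, the number of DFA states.
Any string of length >= |Q| passes through |Q|+1 states while reading its first |Q| symbols,
so by pigeonhole some state repeats, giving the loop that can be pumped.
Here |Q| = 9
Therefore the proof uses p = 9

9


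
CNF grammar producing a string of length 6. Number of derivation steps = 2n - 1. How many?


Chomsky Normal Form derivation:
String length n = 6
Each step either:
  - Splits a nonterminal into two (n-1 such steps)
  - Converts a nonterminal to terminal (n such steps)
Total = (n-1) + n = 2n - 1
= 2(6) - 1
= 12 - 1
= 11

11


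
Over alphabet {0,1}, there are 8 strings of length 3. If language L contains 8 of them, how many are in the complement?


Alphabet: {0,1}
String length: 3
Total strings of length 3 = 2^3 = 8
Strings in L = 8
Complement = total - |L|
= 8 - 8
= 0

0


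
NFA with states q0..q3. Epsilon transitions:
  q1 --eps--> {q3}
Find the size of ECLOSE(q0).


Starting from q0
Initialize closure = {q0}
q0 has no outgoing epsilon transitions -> nothing to add
Final closure: {q0}
Size = 1

1


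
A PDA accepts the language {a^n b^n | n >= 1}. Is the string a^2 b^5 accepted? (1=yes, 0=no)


Language requires equal numbers of a's and b's
PDA pushes for each 'a', pops for each 'b'
Number of a's = 2
Number of b's = 5
2 != 5 -> Reject

0


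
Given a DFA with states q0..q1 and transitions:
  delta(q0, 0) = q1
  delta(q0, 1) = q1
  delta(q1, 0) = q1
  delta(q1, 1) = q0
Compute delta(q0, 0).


Looking up transition function:
delta(q0, 0) in the table
Row: q0, Column: 0
Result: q1

q1


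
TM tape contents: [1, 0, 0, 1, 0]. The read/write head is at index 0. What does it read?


Tape: [1, 0, 0, 1, 0]
Positions: 0 1 2 3 4
Values:    1 0 0 1 0
Head at position 0
tape[0] = 1

1


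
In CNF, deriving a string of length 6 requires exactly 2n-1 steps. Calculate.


Chomsky Normal Form derivation:
String length n = 6
Each step either:
  - Splits a nonterminal into two (n-1 such steps)
  - Converts a nonterminal to terminal (n such steps)
Total = (n-1) + n = 2n - 1
= 2(6) - 1
= 12 - 1
= 11

11


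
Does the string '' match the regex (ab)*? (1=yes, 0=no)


Pattern: (ab)*
String: ''
Pattern requires: zero or more repetitions of 'ab'
Pairs: []
All pairs are 'ab'? Yes
Result: 1

1


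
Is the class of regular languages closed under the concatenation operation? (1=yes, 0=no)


Regular languages are closed under:
- Union (DFA product construction)
- Intersection (DFA product construction)
- Complement (swap accept/reject states)
- Concatenation (NFA construction)
- Kleene star (NFA construction)
concatenation is in this list
Therefore: closed

1


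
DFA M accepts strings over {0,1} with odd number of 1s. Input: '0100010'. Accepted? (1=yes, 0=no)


DFA has 2 states: q_even (start, accept=no) and q_odd
Processing string '0100010' character by character:
  Position 0: read '0', 1-count=0 -> q_even (no change)
  Position 1: read '1', 1-count=1 -> q_odd
  Position 2: read '0', 1-count=1 -> q_odd (no change)
  Position 3: read '0', 1-count=1 -> q_odd (no change)
  Position 4: read '0', 1-count=1 -> q_odd (no change)
  Position 5: read '1', 1-count=2 -> q_even
  Position 6: read '0', 1-count=2 -> q_even (no change)
Final state: q_even, total 1s = 2 (even); the DFA requires an odd count -> reject

0


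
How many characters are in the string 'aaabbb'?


String: 'aaabbb'
Counting characters:
  'a' appears 3 time(s)
  'b' appears 3 time(s)
Total length = 3 + 3 = 6

6


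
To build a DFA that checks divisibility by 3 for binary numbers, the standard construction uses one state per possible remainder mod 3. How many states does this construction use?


Divisibility by 3 is tracked via the remainder mod 3: 0, 1, ..., 2
The construction assigns one state to each remainder
Number of remainders = 3

3


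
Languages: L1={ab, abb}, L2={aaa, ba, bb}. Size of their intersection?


L1 = {ab, abb}
L2 = {aaa, ba, bb}
Checking each string in L1 against L2:
  'ab': in L2? No
  'abb': in L2? No
Intersection = {}
|L1 ∩ L2| = 0

0


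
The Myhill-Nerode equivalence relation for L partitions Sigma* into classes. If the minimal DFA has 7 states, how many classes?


Myhill-Nerode theorem:
Number of equivalence classes = number of states in minimal DFA
Minimal DFA states = 7
Therefore equivalence classes = 7

7


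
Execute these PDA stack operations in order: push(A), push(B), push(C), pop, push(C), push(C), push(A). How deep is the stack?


Tracing stack operations:
  push(A) -> stack = [A], depth=1
  push(B) -> stack = [A,B], depth=2
  push(C) -> stack = [A,B,C], depth=3
  pop -> removed C, stack = [A,B], depth=2
  push(C) -> stack = [A,B,C], depth=3
  push(C) -> stack = [A,B,C,C], depth=4
  push(A) -> stack = [A,B,C,C,A], depth=5
Final depth = 5

5


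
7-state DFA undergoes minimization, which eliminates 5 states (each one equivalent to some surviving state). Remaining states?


Original DFA: 7 states
Redundant states removed: 5
Minimized states = original - removed
= 7 - 5
= 2

2


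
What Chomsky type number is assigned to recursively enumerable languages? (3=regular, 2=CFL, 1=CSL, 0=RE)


Chomsky hierarchy levels:
  Type 3: Regular (DFA/NFA/regex)
  Type 2: Context-free (PDA)
  Type 1: Context-sensitive
  Type 0: Recursively enumerable (TM)
'recursively enumerable' corresponds to Type 0

0


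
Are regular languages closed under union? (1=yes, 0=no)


Regular languages are closed under all standard operations:
- Union: Yes (product construction)
- Intersection: Yes (product construction)
- Complement: Yes (swap accept/reject)
- Concatenation: Yes (NFA construction)
Operation: union -> Closed

1


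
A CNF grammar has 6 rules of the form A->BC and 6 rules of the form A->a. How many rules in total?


CNF allows two rule forms:
  A -> BC (binary): 6 rules
  A -> a (terminal): 6 rules
Total = 6 + 6 = 12

12


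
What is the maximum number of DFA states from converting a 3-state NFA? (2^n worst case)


NFA has 3 states
Subset construction: each DFA state = subset of NFA states
Maximum subsets = 2^3
2^3 = 8

8


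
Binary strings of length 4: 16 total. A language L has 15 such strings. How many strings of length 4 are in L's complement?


Alphabet: {0,1}
String length: 4
Total strings of length 4 = 2^4 = 16
Strings in L = 15
Complement = total - |L|
= 16 - 15
= 1

1


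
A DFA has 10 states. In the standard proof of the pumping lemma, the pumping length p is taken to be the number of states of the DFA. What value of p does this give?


Pumping lemma for regular languages (standard proof):
Take p = |Q|, the number of DFA states.
Any string of length >= |Q| passes through |Q|+1 states while reading its first |Q| symbols,
so by pigeonhole some state repeats, giving the loop that can be pumped.
Here |Q| = 10
Therefore the proof uses p = 10

10


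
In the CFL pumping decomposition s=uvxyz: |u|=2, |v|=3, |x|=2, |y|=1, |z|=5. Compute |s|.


|s| = |u| + |v| + |x| + |y| + |z|
= 2 + 3 + 2 + 1 + 5
= 5 + 2 + 6
= 7 + 6
= 13

13


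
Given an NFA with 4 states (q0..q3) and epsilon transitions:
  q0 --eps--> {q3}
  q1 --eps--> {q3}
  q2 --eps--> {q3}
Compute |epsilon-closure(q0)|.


Starting from q0
Initialize closure = {q0}
Follow epsilon from q0 -> add q3
Final closure: {q0, q3}
Size = 2

2


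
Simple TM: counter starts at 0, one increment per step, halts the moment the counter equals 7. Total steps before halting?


Counter starts at 0. Counting sequence:
  Step 1: counter = 1
  Step 2: counter = 2
  Step 3: counter = 3
  Step 4: counter = 4
  Step 5: counter = 5
  Step 6: counter = 6
  Step 7: counter = 7
Counter reached 7 -> halt
Total steps = 7

7


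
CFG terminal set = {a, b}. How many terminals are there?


Terminal symbols: a, b
Counting each: a (#1), b (#2)
Total = 2

2


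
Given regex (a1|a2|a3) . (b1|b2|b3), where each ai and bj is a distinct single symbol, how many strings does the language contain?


First group: 3 alternatives
Second group: 3 alternatives
Concatenation: each choice from group 1 pairs with each from group 2
Total = 3 x 3 = 9

9


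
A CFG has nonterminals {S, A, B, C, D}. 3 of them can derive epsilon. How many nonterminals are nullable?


Nonterminals: {S, A, B, C, D}
A nonterminal is nullable if it can derive epsilon
Counting nullable nonterminals: 3
Total nullable = 3

3


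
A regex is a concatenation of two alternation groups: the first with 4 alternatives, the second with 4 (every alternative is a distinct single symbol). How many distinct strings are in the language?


First group: 4 alternatives
Second group: 4 alternatives
Concatenation: each choice from group 1 pairs with each from group 2
Total = 4 x 4 = 16

16


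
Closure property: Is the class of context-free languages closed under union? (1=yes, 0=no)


CFL closure properties:
  Closed under: union, concatenation, Kleene star
  NOT closed under: intersection, complement
Operation 'union' is in closed list -> Yes (closed)

1


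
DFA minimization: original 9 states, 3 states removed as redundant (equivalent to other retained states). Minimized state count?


Original DFA: 9 states
Redundant states removed: 3
Minimized states = original - removed
= 9 - 3
= 6

6


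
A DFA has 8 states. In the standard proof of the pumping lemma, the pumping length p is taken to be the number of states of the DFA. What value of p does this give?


Pumping lemma for regular languages (standard proof):
Take p = |Q|, the number of DFA states.
Any string of length >= |Q| passes through |Q|+1 states while reading its first |Q| symbols,
so by pigeonhole some state repeats, giving the loop that can be pumped.
Here |Q| = 8
Therefore the proof uses p = 8

8


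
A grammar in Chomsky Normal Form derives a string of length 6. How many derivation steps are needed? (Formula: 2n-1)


Chomsky Normal Form derivation:
String length n = 6
Each step either:
  - Splits a nonterminal into two (n-1 such steps)
  - Converts a nonterminal to terminal (n such steps)
Total = (n-1) + n = 2n - 1
= 2(6) - 1
= 12 - 1
= 11

11


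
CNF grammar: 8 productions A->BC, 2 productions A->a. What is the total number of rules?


CNF allows two rule forms:
  A -> BC (binary): 8 rules
  A -> a (terminal): 2 rules
Total = 8 + 2 = 10

10


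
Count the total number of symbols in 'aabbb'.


String: 'aabbb'
Counting characters:
  'a' appears 2 time(s)
  'b' appears 3 time(s)
Total length = 2 + 3 = 5

5


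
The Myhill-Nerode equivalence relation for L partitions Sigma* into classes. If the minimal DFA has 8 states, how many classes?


Myhill-Nerode theorem:
Number of equivalence classes = number of states in minimal DFA
Minimal DFA states = 8
Therefore equivalence classes = 8

8


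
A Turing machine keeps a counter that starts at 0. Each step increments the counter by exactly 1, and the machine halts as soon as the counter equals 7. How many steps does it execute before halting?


Counter starts at 0. Counting sequence:
  Step 1: counter = 1
  Step 2: counter = 2
  Step 3: counter = 3
  Step 4: counter = 4
  Step 5: counter = 5
  Step 6: counter = 6
  Step 7: counter = 7
Counter reached 7 -> halt
Total steps = 7

7


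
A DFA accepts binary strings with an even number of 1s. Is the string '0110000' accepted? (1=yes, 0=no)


DFA has 2 states: q_even (start, accept=yes) and q_odd
Processing string '0110000' character by character:
  Position 0: read '0', 1-count=0 -> q_even (no change)
  Position 1: read '1', 1-count=1 -> q_odd
  Position 2: read '1', 1-count=2 -> q_even
  Position 3: read '0', 1-count=2 -> q_even (no change)
  Position 4: read '0', 1-count=2 -> q_even (no change)
  Position 5: read '0', 1-count=2 -> q_even (no change)
  Position 6: read '0', 1-count=2 -> q_even (no change)
Final state: q_even, total 1s = 2 (even); the DFA requires an even count -> accept

1


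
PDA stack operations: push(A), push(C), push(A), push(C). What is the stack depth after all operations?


Tracing stack operations:
  push(A) -> stack = [A], depth=1
  push(C) -> stack = [A,C], depth=2
  push(A) -> stack = [A,C,A], depth=3
  push(C) -> stack = [A,C,A,C], depth=4
Final depth = 4

4


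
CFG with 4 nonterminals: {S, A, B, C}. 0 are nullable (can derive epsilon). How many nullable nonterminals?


Nonterminals: {S, A, B, C}
A nonterminal is nullable if it can derive epsilon
Counting nullable nonterminals: 0
Total nullable = 0

0


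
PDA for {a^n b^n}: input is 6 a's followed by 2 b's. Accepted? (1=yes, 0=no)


Language requires equal numbers of a's and b's
PDA pushes for each 'a', pops for each 'b'
Number of a's = 6
Number of b's = 2
6 != 2 -> Reject

0
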